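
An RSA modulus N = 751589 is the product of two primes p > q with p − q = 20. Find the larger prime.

Since p = q + 20, we have 751589 = q(q + 20), so q² + 20q − 751589 = 0.
Discriminant: 20² + 4·751589 = 400 + 3006356 = 3006756; √3006756 = 1734.
q = (−20 + 1734)/2 = 857, and p = q + 20 = 877.
Check: 857 · 877 = 751589.

877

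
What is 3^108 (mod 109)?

1

3^1 ≡ 3 (mod 109)
3^2 ≡ 3^2 = 9 ≡ 9 (mod 109)
3^4 ≡ 9^2 = 81 ≡ 81 (mod 109)
3^8 ≡ 81^2 = 6561 ≡ 21 (mod 109)
3^16 ≡ 21^2 = 441 ≡ 5 (mod 109)
3^32 ≡ 5^2 = 25 ≡ 25 (mod 109)
3^64 ≡ 25^2 = 625 ≡ 80 (mod 109)
108 = 64 + 32 + 8 + 4 in binary powers of 2.
So 3^108 ≡ 80 · 25 · 21 · 81 ≡ 1 (mod 109).
Since the result is 1, base 3 gives no evidence that 109 is composite.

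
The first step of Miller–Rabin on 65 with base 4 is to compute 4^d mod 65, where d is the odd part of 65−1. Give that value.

65 − 1 = 64 = 2^6 · 1, so d = 1.
4^1 ≡ 4 (mod 65)
1 = 1 in binary powers of 2.
So 4^1 ≡ 4 ≡ 4 (mod 65).
Squaring chain: 4 → 16 → 61 → 16 → 61 → 16; never reaches −1, so base 4 is a Miller–Rabin witness that 65 is composite.

4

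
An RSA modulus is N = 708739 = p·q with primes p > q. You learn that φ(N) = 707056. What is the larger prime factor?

φ(n) = (p−1)(q−1) = n − (p+q) + 1, so p + q = 708739 − 707056 + 1 = 1684.
p and q are the roots of t² − 1684t + 708739 = 0.
Discriminant: 1684² − 4·708739 = 2835856 − 2834956 = 900; √900 = 30.
q = (1684 − 30)/2 = 827, p = (1684 + 30)/2 = 857.
Check: 827 · 857 = 708739.

857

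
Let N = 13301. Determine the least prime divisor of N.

13301 is odd.
Digit sum 8, not divisible by 3.
Ends in 1: not divisible by 5.
7: 13301 = 7·1900 + 1
11: 13301 = 11·1209 + 2
13: 13301 = 13·1023 + 2
17: 13301 = 17·782 + 7
19: 13301 = 19·700 + 1
23: 13301 = 23·578 + 7
29: 13301 = 29·458 + 19
31: 13301 = 31·429 + 2
37: 13301 = 37·359 + 18
41: 13301 = 41·324 + 17
43: 13301 = 43·309 + 14
47: 13301 = 47·283

47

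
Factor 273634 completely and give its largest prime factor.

71

273634 = 2 · 136817
136817 = 41 · 3337
3337 = 47 · 71
71 is prime.
So 273634 = 2 · 41 · 47 · 71; the largest prime factor is 71.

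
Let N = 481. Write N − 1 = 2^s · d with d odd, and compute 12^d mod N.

481 − 1 = 480 = 2^5 · 15, so d = 15.
12^1 ≡ 12 (mod 481)
12^2 ≡ 12^2 = 144 ≡ 144 (mod 481)
12^4 ≡ 144^2 = 20736 ≡ 53 (mod 481)
12^8 ≡ 53^2 = 2809 ≡ 404 (mod 481)
15 = 8 + 4 + 2 + 1 in binary powers of 2.
So 12^15 ≡ 404 · 53 · 144 · 12 ≡ 454 (mod 481).
Squaring chain: 454 → 248 → 417 → 248 → 417; never reaches −1, so base 12 is a Miller–Rabin witness that 481 is composite.

454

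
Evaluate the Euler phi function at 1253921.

Factor: 1253921 = 73 · 89 · 193.
φ(1253921) = (73−1) · (89−1) · (193−1) = 72 · 88 · 192 = 1216512.

1216512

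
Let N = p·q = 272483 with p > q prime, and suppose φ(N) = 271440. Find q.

φ(n) = (p−1)(q−1) = n − (p+q) + 1, so p + q = 272483 − 271440 + 1 = 1044.
p and q are the roots of t² − 1044t + 272483 = 0.
Discriminant: 1044² − 4·272483 = 1089936 − 1089932 = 4; √4 = 2.
q = (1044 − 2)/2 = 521, p = (1044 + 2)/2 = 523.
Check: 521 · 523 = 272483.

521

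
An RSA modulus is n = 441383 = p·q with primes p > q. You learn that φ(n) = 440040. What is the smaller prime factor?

571

φ(n) = (p−1)(q−1) = n − (p+q) + 1, so p + q = 441383 − 440040 + 1 = 1344.
p and q are the roots of t² − 1344t + 441383 = 0.
Discriminant: 1344² − 4·441383 = 1806336 − 1765532 = 40804; √40804 = 202.
q = (1344 − 202)/2 = 571, p = (1344 + 202)/2 = 773.
Check: 571 · 773 = 441383.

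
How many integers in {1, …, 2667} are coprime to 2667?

Factor: 2667 = 3 · 7 · 127.
φ(2667) = (3−1) · (7−1) · (127−1) = 2 · 6 · 126 = 1512.

1512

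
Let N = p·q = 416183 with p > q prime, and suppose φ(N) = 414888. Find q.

φ(n) = (p−1)(q−1) = n − (p+q) + 1, so p + q = 416183 − 414888 + 1 = 1296.
p and q are the roots of t² − 1296t + 416183 = 0.
Discriminant: 1296² − 4·416183 = 1679616 − 1664732 = 14884; √14884 = 122.
q = (1296 − 122)/2 = 587, p = (1296 + 122)/2 = 709.
Check: 587 · 709 = 416183.

587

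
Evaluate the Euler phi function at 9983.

9768

Factor: 9983 = 67 · 149.
φ(9983) = (67−1) · (149−1) = 66 · 148 = 9768.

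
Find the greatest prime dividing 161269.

83

161269 = 29 · 5561
5561 = 67 · 83
83 is prime.
So 161269 = 29 · 67 · 83; the largest prime factor is 83.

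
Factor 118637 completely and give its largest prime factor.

118637 = 31 · 3827
3827 = 43 · 89
89 is prime.
So 118637 = 31 · 43 · 89; the largest prime factor is 89.

89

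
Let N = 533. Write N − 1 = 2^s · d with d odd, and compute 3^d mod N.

120

533 − 1 = 532 = 2^2 · 133, so d = 133.
3^1 ≡ 3 (mod 533)
3^2 ≡ 3^2 = 9 ≡ 9 (mod 533)
3^4 ≡ 9^2 = 81 ≡ 81 (mod 533)
3^8 ≡ 81^2 = 6561 ≡ 165 (mod 533)
3^16 ≡ 165^2 = 27225 ≡ 42 (mod 533)
3^32 ≡ 42^2 = 1764 ≡ 165 (mod 533)
3^64 ≡ 165^2 = 27225 ≡ 42 (mod 533)
3^128 ≡ 42^2 = 1764 ≡ 165 (mod 533)
133 = 128 + 4 + 1 in binary powers of 2.
So 3^133 ≡ 165 · 81 · 3 ≡ 120 (mod 533).
Squaring chain: 120 → 9; never reaches −1, so base 3 is a Miller–Rabin witness that 533 is composite.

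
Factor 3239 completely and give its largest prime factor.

3239 = 41 · 79
79 is prime.
So 3239 = 41 · 79; the largest prime factor is 79.

79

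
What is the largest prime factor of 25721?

25721 = 17 · 1513
1513 = 17 · 89
89 is prime.
So 25721 = 17^2 · 89; the largest prime factor is 89.

89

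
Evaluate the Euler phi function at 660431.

637632

Factor: 660431 = 73 · 83 · 109.
φ(660431) = (73−1) · (83−1) · (109−1) = 72 · 82 · 108 = 637632.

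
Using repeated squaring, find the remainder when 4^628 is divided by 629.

4^1 ≡ 4 (mod 629)
4^2 ≡ 4^2 = 16 ≡ 16 (mod 629)
4^4 ≡ 16^2 = 256 ≡ 256 (mod 629)
4^8 ≡ 256^2 = 65536 ≡ 120 (mod 629)
4^16 ≡ 120^2 = 14400 ≡ 562 (mod 629)
4^32 ≡ 562^2 = 315844 ≡ 86 (mod 629)
4^64 ≡ 86^2 = 7396 ≡ 477 (mod 629)
4^128 ≡ 477^2 = 227529 ≡ 460 (mod 629)
4^256 ≡ 460^2 = 211600 ≡ 256 (mod 629)
4^512 ≡ 256^2 = 65536 ≡ 120 (mod 629)
628 = 512 + 64 + 32 + 16 + 4 in binary powers of 2.
So 4^628 ≡ 120 · 477 · 86 · 562 · 256 ≡ 562 (mod 629).
Since 562 ≠ 1, base 4 is a Fermat witness: 629 is composite.

562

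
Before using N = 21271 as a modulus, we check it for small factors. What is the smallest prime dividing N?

89

21271 is odd.
Digit sum 13, not divisible by 3.
Ends in 1: not divisible by 5.
7: 21271 = 7·3038 + 5
11: 21271 = 11·1933 + 8
13: 21271 = 13·1636 + 3
17: 21271 = 17·1251 + 4
19: 21271 = 19·1119 + 10
23: 21271 = 23·924 + 19
29: 21271 = 29·733 + 14
31: 21271 = 31·686 + 5
37: 21271 = 37·574 + 33
41: 21271 = 41·518 + 33
43: 21271 = 43·494 + 29
47: 21271 = 47·452 + 27
53: 21271 = 53·401 + 18
59: 21271 = 59·360 + 31
61: 21271 = 61·348 + 43
67: 21271 = 67·317 + 32
71: 21271 = 71·299 + 42
73: 21271 = 73·291 + 28
79: 21271 = 79·269 + 20
83: 21271 = 83·256 + 23
89: 21271 = 89·239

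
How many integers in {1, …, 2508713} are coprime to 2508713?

2469824

Factor: 2508713 = 113 · 149^2.
φ(2508713) = (113−1) · 149^1·(149−1) = 112 · 22052 = 2469824.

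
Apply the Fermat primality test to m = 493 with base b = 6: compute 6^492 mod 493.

268

6^1 ≡ 6 (mod 493)
6^2 ≡ 6^2 = 36 ≡ 36 (mod 493)
6^4 ≡ 36^2 = 1296 ≡ 310 (mod 493)
6^8 ≡ 310^2 = 96100 ≡ 458 (mod 493)
6^16 ≡ 458^2 = 209764 ≡ 239 (mod 493)
6^32 ≡ 239^2 = 57121 ≡ 426 (mod 493)
6^64 ≡ 426^2 = 181476 ≡ 52 (mod 493)
6^128 ≡ 52^2 = 2704 ≡ 239 (mod 493)
6^256 ≡ 239^2 = 57121 ≡ 426 (mod 493)
492 = 256 + 128 + 64 + 32 + 8 + 4 in binary powers of 2.
So 6^492 ≡ 426 · 239 · 52 · 426 · 458 · 310 ≡ 268 (mod 493).
Since 268 ≠ 1, base 6 is a Fermat witness: 493 is composite.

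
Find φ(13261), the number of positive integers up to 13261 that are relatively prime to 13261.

13024

Factor: 13261 = 89 · 149.
φ(13261) = (89−1) · (149−1) = 88 · 148 = 13024.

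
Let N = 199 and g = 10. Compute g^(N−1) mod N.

1

10^1 ≡ 10 (mod 199)
10^2 ≡ 10^2 = 100 ≡ 100 (mod 199)
10^4 ≡ 100^2 = 10000 ≡ 50 (mod 199)
10^8 ≡ 50^2 = 2500 ≡ 112 (mod 199)
10^16 ≡ 112^2 = 12544 ≡ 7 (mod 199)
10^32 ≡ 7^2 = 49 ≡ 49 (mod 199)
10^64 ≡ 49^2 = 2401 ≡ 13 (mod 199)
10^128 ≡ 13^2 = 169 ≡ 169 (mod 199)
198 = 128 + 64 + 4 + 2 in binary powers of 2.
So 10^198 ≡ 169 · 13 · 50 · 100 ≡ 1 (mod 199).
Since the result is 1, base 10 gives no evidence that 199 is composite.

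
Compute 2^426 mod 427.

64

2^1 ≡ 2 (mod 427)
2^2 ≡ 2^2 = 4 ≡ 4 (mod 427)
2^4 ≡ 4^2 = 16 ≡ 16 (mod 427)
2^8 ≡ 16^2 = 256 ≡ 256 (mod 427)
2^16 ≡ 256^2 = 65536 ≡ 205 (mod 427)
2^32 ≡ 205^2 = 42025 ≡ 179 (mod 427)
2^64 ≡ 179^2 = 32041 ≡ 16 (mod 427)
2^128 ≡ 16^2 = 256 ≡ 256 (mod 427)
2^256 ≡ 256^2 = 65536 ≡ 205 (mod 427)
426 = 256 + 128 + 32 + 8 + 2 in binary powers of 2.
So 2^426 ≡ 205 · 256 · 179 · 256 · 4 ≡ 64 (mod 427).
Since 64 ≠ 1, base 2 is a Fermat witness: 427 is composite.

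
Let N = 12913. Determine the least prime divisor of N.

12913 is odd.
Digit sum 16, not divisible by 3.
Ends in 3: not divisible by 5.
7: 12913 = 7·1844 + 5
11: 12913 = 11·1173 + 10
13: 12913 = 13·993 + 4
17: 12913 = 17·759 + 10
19: 12913 = 19·679 + 12
23: 12913 = 23·561 + 10
29: 12913 = 29·445 + 8
31: 12913 = 31·416 + 17
37: 12913 = 37·349

37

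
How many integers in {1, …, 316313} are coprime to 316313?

301104

Factor: 316313 = 37 · 83 · 103.
φ(316313) = (37−1) · (83−1) · (103−1) = 36 · 82 · 102 = 301104.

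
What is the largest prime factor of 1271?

41

1271 = 31 · 41
41 is prime.
So 1271 = 31 · 41; the largest prime factor is 41.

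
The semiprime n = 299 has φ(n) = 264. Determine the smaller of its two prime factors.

φ(n) = (p−1)(q−1) = n − (p+q) + 1, so p + q = 299 − 264 + 1 = 36.
p and q are the roots of t² − 36t + 299 = 0.
Discriminant: 36² − 4·299 = 1296 − 1196 = 100; √100 = 10.
q = (36 − 10)/2 = 13, p = (36 + 10)/2 = 23.
Check: 13 · 23 = 299.

13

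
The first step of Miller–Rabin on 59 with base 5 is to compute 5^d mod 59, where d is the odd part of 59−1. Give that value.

1

59 − 1 = 58 = 2^1 · 29, so d = 29.
5^1 ≡ 5 (mod 59)
5^2 ≡ 5^2 = 25 ≡ 25 (mod 59)
5^4 ≡ 25^2 = 625 ≡ 35 (mod 59)
5^8 ≡ 35^2 = 1225 ≡ 45 (mod 59)
5^16 ≡ 45^2 = 2025 ≡ 19 (mod 59)
29 = 16 + 8 + 4 + 1 in binary powers of 2.
So 5^29 ≡ 19 · 45 · 35 · 5 ≡ 1 (mod 59).
Since 5^d ≡ 1 (mod 59), base 5 does not prove 59 composite.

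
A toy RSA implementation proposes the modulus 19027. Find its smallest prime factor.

53

19027 is odd.
Digit sum 19, not divisible by 3.
Ends in 7: not divisible by 5.
7: 19027 = 7·2718 + 1
11: 19027 = 11·1729 + 8
13: 19027 = 13·1463 + 8
17: 19027 = 17·1119 + 4
19: 19027 = 19·1001 + 8
23: 19027 = 23·827 + 6
29: 19027 = 29·656 + 3
31: 19027 = 31·613 + 24
37: 19027 = 37·514 + 9
41: 19027 = 41·464 + 3
43: 19027 = 43·442 + 21
47: 19027 = 47·404 + 39
53: 19027 = 53·359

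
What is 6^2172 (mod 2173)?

1849

6^1 ≡ 6 (mod 2173)
6^2 ≡ 6^2 = 36 ≡ 36 (mod 2173)
6^4 ≡ 36^2 = 1296 ≡ 1296 (mod 2173)
6^8 ≡ 1296^2 = 1679616 ≡ 2060 (mod 2173)
6^16 ≡ 2060^2 = 4243600 ≡ 1904 (mod 2173)
6^32 ≡ 1904^2 = 3625216 ≡ 652 (mod 2173)
6^64 ≡ 652^2 = 425104 ≡ 1369 (mod 2173)
6^128 ≡ 1369^2 = 1874161 ≡ 1035 (mod 2173)
6^256 ≡ 1035^2 = 1071225 ≡ 2109 (mod 2173)
6^512 ≡ 2109^2 = 4447881 ≡ 1923 (mod 2173)
6^1024 ≡ 1923^2 = 3697929 ≡ 1656 (mod 2173)
6^2048 ≡ 1656^2 = 2742336 ≡ 10 (mod 2173)
2172 = 2048 + 64 + 32 + 16 + 8 + 4 in binary powers of 2.
So 6^2172 ≡ 10 · 1369 · 652 · 1904 · 2060 · 1296 ≡ 1849 (mod 2173).
Since 1849 ≠ 1, base 6 is a Fermat witness: 2173 is composite.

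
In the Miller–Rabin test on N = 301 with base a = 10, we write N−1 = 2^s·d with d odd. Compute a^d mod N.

279

301 − 1 = 300 = 2^2 · 75, so d = 75.
10^1 ≡ 10 (mod 301)
10^2 ≡ 10^2 = 100 ≡ 100 (mod 301)
10^4 ≡ 100^2 = 10000 ≡ 67 (mod 301)
10^8 ≡ 67^2 = 4489 ≡ 275 (mod 301)
10^16 ≡ 275^2 = 75625 ≡ 74 (mod 301)
10^32 ≡ 74^2 = 5476 ≡ 58 (mod 301)
10^64 ≡ 58^2 = 3364 ≡ 53 (mod 301)
75 = 64 + 8 + 2 + 1 in binary powers of 2.
So 10^75 ≡ 53 · 275 · 100 · 10 ≡ 279 (mod 301).
Squaring chain: 279 → 183; never reaches −1, so base 10 is a Miller–Rabin witness that 301 is composite.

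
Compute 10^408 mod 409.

1

10^1 ≡ 10 (mod 409)
10^2 ≡ 10^2 = 100 ≡ 100 (mod 409)
10^4 ≡ 100^2 = 10000 ≡ 184 (mod 409)
10^8 ≡ 184^2 = 33856 ≡ 318 (mod 409)
10^16 ≡ 318^2 = 101124 ≡ 101 (mod 409)
10^32 ≡ 101^2 = 10201 ≡ 385 (mod 409)
10^64 ≡ 385^2 = 148225 ≡ 167 (mod 409)
10^128 ≡ 167^2 = 27889 ≡ 77 (mod 409)
10^256 ≡ 77^2 = 5929 ≡ 203 (mod 409)
408 = 256 + 128 + 16 + 8 in binary powers of 2.
So 10^408 ≡ 203 · 77 · 101 · 318 ≡ 1 (mod 409).
Since the result is 1, base 10 gives no evidence that 409 is composite.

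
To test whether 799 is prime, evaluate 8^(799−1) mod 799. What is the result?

8^1 ≡ 8 (mod 799)
8^2 ≡ 8^2 = 64 ≡ 64 (mod 799)
8^4 ≡ 64^2 = 4096 ≡ 101 (mod 799)
8^8 ≡ 101^2 = 10201 ≡ 613 (mod 799)
8^16 ≡ 613^2 = 375769 ≡ 239 (mod 799)
8^32 ≡ 239^2 = 57121 ≡ 392 (mod 799)
8^64 ≡ 392^2 = 153664 ≡ 256 (mod 799)
8^128 ≡ 256^2 = 65536 ≡ 18 (mod 799)
8^256 ≡ 18^2 = 324 ≡ 324 (mod 799)
8^512 ≡ 324^2 = 104976 ≡ 307 (mod 799)
798 = 512 + 256 + 16 + 8 + 4 + 2 in binary powers of 2.
So 8^798 ≡ 307 · 324 · 239 · 613 · 101 · 64 ≡ 4 (mod 799).
Since 4 ≠ 1, base 8 is a Fermat witness: 799 is composite.

4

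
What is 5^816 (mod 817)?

5^1 ≡ 5 (mod 817)
5^2 ≡ 5^2 = 25 ≡ 25 (mod 817)
5^4 ≡ 25^2 = 625 ≡ 625 (mod 817)
5^8 ≡ 625^2 = 390625 ≡ 99 (mod 817)
5^16 ≡ 99^2 = 9801 ≡ 814 (mod 817)
5^32 ≡ 814^2 = 662596 ≡ 9 (mod 817)
5^64 ≡ 9^2 = 81 ≡ 81 (mod 817)
5^128 ≡ 81^2 = 6561 ≡ 25 (mod 817)
5^256 ≡ 25^2 = 625 ≡ 625 (mod 817)
5^512 ≡ 625^2 = 390625 ≡ 99 (mod 817)
816 = 512 + 256 + 32 + 16 in binary powers of 2.
So 5^816 ≡ 99 · 625 · 9 · 814 ≡ 140 (mod 817).
Since 140 ≠ 1, base 5 is a Fermat witness: 817 is composite.

140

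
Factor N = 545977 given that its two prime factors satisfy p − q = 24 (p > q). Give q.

727

Since p = q + 24, we have 545977 = q(q + 24), so q² + 24q − 545977 = 0.
Discriminant: 24² + 4·545977 = 576 + 2183908 = 2184484; √2184484 = 1478.
q = (−24 + 1478)/2 = 727, and p = q + 24 = 751.
Check: 727 · 751 = 545977.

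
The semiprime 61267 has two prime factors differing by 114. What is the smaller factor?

Since p = q + 114, we have 61267 = q(q + 114), so q² + 114q − 61267 = 0.
Discriminant: 114² + 4·61267 = 12996 + 245068 = 258064; √258064 = 508.
q = (−114 + 508)/2 = 197, and p = q + 114 = 311.
Check: 197 · 311 = 61267.

197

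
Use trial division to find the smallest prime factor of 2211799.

61

2211799 is odd.
Digit sum 31, not divisible by 3.
Ends in 9: not divisible by 5.
7: 2211799 = 7·315971 + 2
11: 2211799 = 11·201072 + 7
13: 2211799 = 13·170138 + 5
17: 2211799 = 17·130105 + 14
19: 2211799 = 19·116410 + 9
23: 2211799 = 23·96165 + 4
29: 2211799 = 29·76268 + 27
31: 2211799 = 31·71348 + 11
37: 2211799 = 37·59778 + 13
41: 2211799 = 41·53946 + 13
43: 2211799 = 43·51437 + 8
47: 2211799 = 47·47059 + 26
53: 2211799 = 53·41732 + 3
59: 2211799 = 59·37488 + 7
61: 2211799 = 61·36259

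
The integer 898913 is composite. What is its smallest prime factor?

898913 is odd.
Digit sum 38, not divisible by 3.
Ends in 3: not divisible by 5.
7: 898913 = 7·128416 + 1
11: 898913 = 11·81719 + 4
13: 898913 = 13·69147 + 2
17: 898913 = 17·52877 + 4
19: 898913 = 19·47311 + 4
23: 898913 = 23·39083 + 4
29: 898913 = 29·30997

29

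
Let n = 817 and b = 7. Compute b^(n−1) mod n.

1

7^1 ≡ 7 (mod 817)
7^2 ≡ 7^2 = 49 ≡ 49 (mod 817)
7^4 ≡ 49^2 = 2401 ≡ 767 (mod 817)
7^8 ≡ 767^2 = 588289 ≡ 49 (mod 817)
7^16 ≡ 49^2 = 2401 ≡ 767 (mod 817)
7^32 ≡ 767^2 = 588289 ≡ 49 (mod 817)
7^64 ≡ 49^2 = 2401 ≡ 767 (mod 817)
7^128 ≡ 767^2 = 588289 ≡ 49 (mod 817)
7^256 ≡ 49^2 = 2401 ≡ 767 (mod 817)
7^512 ≡ 767^2 = 588289 ≡ 49 (mod 817)
816 = 512 + 256 + 32 + 16 in binary powers of 2.
So 7^816 ≡ 49 · 767 · 49 · 767 ≡ 1 (mod 817).
Since the result is 1, base 7 gives no evidence that 817 is composite.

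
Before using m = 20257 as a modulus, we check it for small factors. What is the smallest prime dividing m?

47

20257 is odd.
Digit sum 16, not divisible by 3.
Ends in 7: not divisible by 5.
7: 20257 = 7·2893 + 6
11: 20257 = 11·1841 + 6
13: 20257 = 13·1558 + 3
17: 20257 = 17·1191 + 10
19: 20257 = 19·1066 + 3
23: 20257 = 23·880 + 17
29: 20257 = 29·698 + 15
31: 20257 = 31·653 + 14
37: 20257 = 37·547 + 18
41: 20257 = 41·494 + 3
43: 20257 = 43·471 + 4
47: 20257 = 47·431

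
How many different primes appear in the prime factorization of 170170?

170170 = 2 · 85085
85085 = 5 · 17017
17017 = 7 · 2431
2431 = 11 · 221
221 = 13 · 17
170170 = 2 · 5 · 7 · 11 · 13 · 17, which has 6 distinct prime factors.

6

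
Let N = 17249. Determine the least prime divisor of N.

17249 is odd.
Digit sum 23, not divisible by 3.
Ends in 9: not divisible by 5.
7: 17249 = 7·2464 + 1
11: 17249 = 11·1568 + 1
13: 17249 = 13·1326 + 11
17: 17249 = 17·1014 + 11
19: 17249 = 19·907 + 16
23: 17249 = 23·749 + 22
29: 17249 = 29·594 + 23
31: 17249 = 31·556 + 13
37: 17249 = 37·466 + 7
41: 17249 = 41·420 + 29
43: 17249 = 43·401 + 6
47: 17249 = 47·367

47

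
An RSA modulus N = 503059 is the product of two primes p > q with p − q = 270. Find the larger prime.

857

Since p = q + 270, we have 503059 = q(q + 270), so q² + 270q − 503059 = 0.
Discriminant: 270² + 4·503059 = 72900 + 2012236 = 2085136; √2085136 = 1444.
q = (−270 + 1444)/2 = 587, and p = q + 270 = 857.
Check: 587 · 857 = 503059.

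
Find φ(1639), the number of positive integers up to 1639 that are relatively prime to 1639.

1480

Factor: 1639 = 11 · 149.
φ(1639) = (11−1) · (149−1) = 10 · 148 = 1480.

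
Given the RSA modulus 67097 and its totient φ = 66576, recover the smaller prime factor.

φ(n) = (p−1)(q−1) = n − (p+q) + 1, so p + q = 67097 − 66576 + 1 = 522.
p and q are the roots of t² − 522t + 67097 = 0.
Discriminant: 522² − 4·67097 = 272484 − 268388 = 4096; √4096 = 64.
q = (522 − 64)/2 = 229, p = (522 + 64)/2 = 293.
Check: 229 · 293 = 67097.

229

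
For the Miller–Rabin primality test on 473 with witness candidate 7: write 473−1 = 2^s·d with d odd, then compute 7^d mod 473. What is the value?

473 − 1 = 472 = 2^3 · 59, so d = 59.
7^1 ≡ 7 (mod 473)
7^2 ≡ 7^2 = 49 ≡ 49 (mod 473)
7^4 ≡ 49^2 = 2401 ≡ 36 (mod 473)
7^8 ≡ 36^2 = 1296 ≡ 350 (mod 473)
7^16 ≡ 350^2 = 122500 ≡ 466 (mod 473)
7^32 ≡ 466^2 = 217156 ≡ 49 (mod 473)
59 = 32 + 16 + 8 + 2 + 1 in binary powers of 2.
So 7^59 ≡ 49 · 466 · 350 · 49 · 7 ≡ 338 (mod 473).
Squaring chain: 338 → 251 → 92; never reaches −1, so base 7 is a Miller–Rabin witness that 473 is composite.

338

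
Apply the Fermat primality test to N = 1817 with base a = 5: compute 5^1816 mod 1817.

5^1 ≡ 5 (mod 1817)
5^2 ≡ 5^2 = 25 ≡ 25 (mod 1817)
5^4 ≡ 25^2 = 625 ≡ 625 (mod 1817)
5^8 ≡ 625^2 = 390625 ≡ 1787 (mod 1817)
5^16 ≡ 1787^2 = 3193369 ≡ 900 (mod 1817)
5^32 ≡ 900^2 = 810000 ≡ 1435 (mod 1817)
5^64 ≡ 1435^2 = 2059225 ≡ 564 (mod 1817)
5^128 ≡ 564^2 = 318096 ≡ 121 (mod 1817)
5^256 ≡ 121^2 = 14641 ≡ 105 (mod 1817)
5^512 ≡ 105^2 = 11025 ≡ 123 (mod 1817)
5^1024 ≡ 123^2 = 15129 ≡ 593 (mod 1817)
1816 = 1024 + 512 + 256 + 16 + 8 in binary powers of 2.
So 5^1816 ≡ 593 · 123 · 105 · 900 · 1787 ≡ 1053 (mod 1817).
Since 1053 ≠ 1, base 5 is a Fermat witness: 1817 is composite.

1053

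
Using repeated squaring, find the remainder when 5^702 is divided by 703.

628

5^1 ≡ 5 (mod 703)
5^2 ≡ 5^2 = 25 ≡ 25 (mod 703)
5^4 ≡ 25^2 = 625 ≡ 625 (mod 703)
5^8 ≡ 625^2 = 390625 ≡ 460 (mod 703)
5^16 ≡ 460^2 = 211600 ≡ 700 (mod 703)
5^32 ≡ 700^2 = 490000 ≡ 9 (mod 703)
5^64 ≡ 9^2 = 81 ≡ 81 (mod 703)
5^128 ≡ 81^2 = 6561 ≡ 234 (mod 703)
5^256 ≡ 234^2 = 54756 ≡ 625 (mod 703)
5^512 ≡ 625^2 = 390625 ≡ 460 (mod 703)
702 = 512 + 128 + 32 + 16 + 8 + 4 + 2 in binary powers of 2.
So 5^702 ≡ 460 · 234 · 9 · 700 · 460 · 625 · 25 ≡ 628 (mod 703).
Since 628 ≠ 1, base 5 is a Fermat witness: 703 is composite.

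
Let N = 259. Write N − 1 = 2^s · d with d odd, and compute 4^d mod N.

259 − 1 = 258 = 2^1 · 129, so d = 129.
4^1 ≡ 4 (mod 259)
4^2 ≡ 4^2 = 16 ≡ 16 (mod 259)
4^4 ≡ 16^2 = 256 ≡ 256 (mod 259)
4^8 ≡ 256^2 = 65536 ≡ 9 (mod 259)
4^16 ≡ 9^2 = 81 ≡ 81 (mod 259)
4^32 ≡ 81^2 = 6561 ≡ 86 (mod 259)
4^64 ≡ 86^2 = 7396 ≡ 144 (mod 259)
4^128 ≡ 144^2 = 20736 ≡ 16 (mod 259)
129 = 128 + 1 in binary powers of 2.
So 4^129 ≡ 16 · 4 ≡ 64 (mod 259).
Squaring chain: 64; never reaches −1, so base 4 is a Miller–Rabin witness that 259 is composite.

64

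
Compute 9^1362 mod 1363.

9^1 ≡ 9 (mod 1363)
9^2 ≡ 9^2 = 81 ≡ 81 (mod 1363)
9^4 ≡ 81^2 = 6561 ≡ 1109 (mod 1363)
9^8 ≡ 1109^2 = 1229881 ≡ 455 (mod 1363)
9^16 ≡ 455^2 = 207025 ≡ 1212 (mod 1363)
9^32 ≡ 1212^2 = 1468944 ≡ 993 (mod 1363)
9^64 ≡ 993^2 = 986049 ≡ 600 (mod 1363)
9^128 ≡ 600^2 = 360000 ≡ 168 (mod 1363)
9^256 ≡ 168^2 = 28224 ≡ 964 (mod 1363)
9^512 ≡ 964^2 = 929296 ≡ 1093 (mod 1363)
9^1024 ≡ 1093^2 = 1194649 ≡ 661 (mod 1363)
1362 = 1024 + 256 + 64 + 16 + 2 in binary powers of 2.
So 9^1362 ≡ 661 · 964 · 600 · 1212 · 81 ≡ 1051 (mod 1363).
Since 1051 ≠ 1, base 9 is a Fermat witness: 1363 is composite.

1051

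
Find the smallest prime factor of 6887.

71

6887 is odd.
Digit sum 29, not divisible by 3.
Ends in 7: not divisible by 5.
7: 6887 = 7·983 + 6
11: 6887 = 11·626 + 1
13: 6887 = 13·529 + 10
17: 6887 = 17·405 + 2
19: 6887 = 19·362 + 9
23: 6887 = 23·299 + 10
29: 6887 = 29·237 + 14
31: 6887 = 31·222 + 5
37: 6887 = 37·186 + 5
41: 6887 = 41·167 + 40
43: 6887 = 43·160 + 7
47: 6887 = 47·146 + 25
53: 6887 = 53·129 + 50
59: 6887 = 59·116 + 43
61: 6887 = 61·112 + 55
67: 6887 = 67·102 + 53
71: 6887 = 71·97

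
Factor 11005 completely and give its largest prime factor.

11005 = 5 · 2201
2201 = 31 · 71
71 is prime.
So 11005 = 5 · 31 · 71; the largest prime factor is 71.

71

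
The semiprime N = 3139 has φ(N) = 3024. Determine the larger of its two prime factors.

73

φ(n) = (p−1)(q−1) = n − (p+q) + 1, so p + q = 3139 − 3024 + 1 = 116.
p and q are the roots of t² − 116t + 3139 = 0.
Discriminant: 116² − 4·3139 = 13456 − 12556 = 900; √900 = 30.
q = (116 − 30)/2 = 43, p = (116 + 30)/2 = 73.
Check: 43 · 73 = 3139.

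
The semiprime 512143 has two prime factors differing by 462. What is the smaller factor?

Since p = q + 462, we have 512143 = q(q + 462), so q² + 462q − 512143 = 0.
Discriminant: 462² + 4·512143 = 213444 + 2048572 = 2262016; √2262016 = 1504.
q = (−462 + 1504)/2 = 521, and p = q + 462 = 983.
Check: 521 · 983 = 512143.

521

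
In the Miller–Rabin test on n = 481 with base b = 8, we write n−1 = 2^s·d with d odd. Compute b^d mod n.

31

481 − 1 = 480 = 2^5 · 15, so d = 15.
8^1 ≡ 8 (mod 481)
8^2 ≡ 8^2 = 64 ≡ 64 (mod 481)
8^4 ≡ 64^2 = 4096 ≡ 248 (mod 481)
8^8 ≡ 248^2 = 61504 ≡ 417 (mod 481)
15 = 8 + 4 + 2 + 1 in binary powers of 2.
So 8^15 ≡ 417 · 248 · 64 · 8 ≡ 31 (mod 481).
Squaring chain: 31 → 480 → 1 → 1 → 1; reaches −1, so base 8 does not prove 481 composite.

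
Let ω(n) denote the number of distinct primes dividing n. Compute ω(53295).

5

53295 = 3 · 17765
17765 = 5 · 3553
3553 = 11 · 323
323 = 17 · 19
53295 = 3 · 5 · 11 · 17 · 19, which has 5 distinct prime factors.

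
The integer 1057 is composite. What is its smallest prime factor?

1057 is odd.
Digit sum 13, not divisible by 3.
Ends in 7: not divisible by 5.
7: 1057 = 7·151

7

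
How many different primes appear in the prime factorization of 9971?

9971 = 13^2 · 59
9971 = 13^2 · 59, which has 2 distinct prime factors.

2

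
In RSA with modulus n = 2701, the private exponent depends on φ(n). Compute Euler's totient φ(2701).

Factor: 2701 = 37 · 73.
φ(2701) = (37−1) · (73−1) = 36 · 72 = 2592.

2592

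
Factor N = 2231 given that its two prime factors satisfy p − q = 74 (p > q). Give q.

Since p = q + 74, we have 2231 = q(q + 74), so q² + 74q − 2231 = 0.
Discriminant: 74² + 4·2231 = 5476 + 8924 = 14400; √14400 = 120.
q = (−74 + 120)/2 = 23, and p = q + 74 = 97.
Check: 23 · 97 = 2231.

23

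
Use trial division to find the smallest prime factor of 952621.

952621 is odd.
Digit sum 25, not divisible by 3.
Ends in 1: not divisible by 5.
7: 952621 = 7·136088 + 5
11: 952621 = 11·86601 + 10
13: 952621 = 13·73278 + 7
17: 952621 = 17·56036 + 9
19: 952621 = 19·50137 + 18
23: 952621 = 23·41418 + 7
29: 952621 = 29·32849

29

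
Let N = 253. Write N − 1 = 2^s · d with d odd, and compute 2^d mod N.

118

253 − 1 = 252 = 2^2 · 63, so d = 63.
2^1 ≡ 2 (mod 253)
2^2 ≡ 2^2 = 4 ≡ 4 (mod 253)
2^4 ≡ 4^2 = 16 ≡ 16 (mod 253)
2^8 ≡ 16^2 = 256 ≡ 3 (mod 253)
2^16 ≡ 3^2 = 9 ≡ 9 (mod 253)
2^32 ≡ 9^2 = 81 ≡ 81 (mod 253)
63 = 32 + 16 + 8 + 4 + 2 + 1 in binary powers of 2.
So 2^63 ≡ 81 · 9 · 3 · 16 · 4 · 2 ≡ 118 (mod 253).
Squaring chain: 118 → 9; never reaches −1, so base 2 is a Miller–Rabin witness that 253 is composite.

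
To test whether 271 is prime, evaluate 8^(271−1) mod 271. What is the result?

1

8^1 ≡ 8 (mod 271)
8^2 ≡ 8^2 = 64 ≡ 64 (mod 271)
8^4 ≡ 64^2 = 4096 ≡ 31 (mod 271)
8^8 ≡ 31^2 = 961 ≡ 148 (mod 271)
8^16 ≡ 148^2 = 21904 ≡ 224 (mod 271)
8^32 ≡ 224^2 = 50176 ≡ 41 (mod 271)
8^64 ≡ 41^2 = 1681 ≡ 55 (mod 271)
8^128 ≡ 55^2 = 3025 ≡ 44 (mod 271)
8^256 ≡ 44^2 = 1936 ≡ 39 (mod 271)
270 = 256 + 8 + 4 + 2 in binary powers of 2.
So 8^270 ≡ 39 · 148 · 31 · 64 ≡ 1 (mod 271).
Since the result is 1, base 8 gives no evidence that 271 is composite.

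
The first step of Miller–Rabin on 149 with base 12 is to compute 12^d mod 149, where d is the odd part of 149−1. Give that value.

149 − 1 = 148 = 2^2 · 37, so d = 37.
12^1 ≡ 12 (mod 149)
12^2 ≡ 12^2 = 144 ≡ 144 (mod 149)
12^4 ≡ 144^2 = 20736 ≡ 25 (mod 149)
12^8 ≡ 25^2 = 625 ≡ 29 (mod 149)
12^16 ≡ 29^2 = 841 ≡ 96 (mod 149)
12^32 ≡ 96^2 = 9216 ≡ 127 (mod 149)
37 = 32 + 4 + 1 in binary powers of 2.
So 12^37 ≡ 127 · 25 · 12 ≡ 105 (mod 149).
Squaring chain: 105 → 148; reaches −1, so base 12 does not prove 149 composite.

105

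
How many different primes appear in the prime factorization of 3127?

2

3127 = 53 · 59
3127 = 53 · 59, which has 2 distinct prime factors.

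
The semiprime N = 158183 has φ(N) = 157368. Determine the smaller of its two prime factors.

φ(n) = (p−1)(q−1) = n − (p+q) + 1, so p + q = 158183 − 157368 + 1 = 816.
p and q are the roots of t² − 816t + 158183 = 0.
Discriminant: 816² − 4·158183 = 665856 − 632732 = 33124; √33124 = 182.
q = (816 − 182)/2 = 317, p = (816 + 182)/2 = 499.
Check: 317 · 499 = 158183.

317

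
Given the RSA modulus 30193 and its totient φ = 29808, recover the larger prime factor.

277

φ(n) = (p−1)(q−1) = n − (p+q) + 1, so p + q = 30193 − 29808 + 1 = 386.
p and q are the roots of t² − 386t + 30193 = 0.
Discriminant: 386² − 4·30193 = 148996 − 120772 = 28224; √28224 = 168.
q = (386 − 168)/2 = 109, p = (386 + 168)/2 = 277.
Check: 109 · 277 = 30193.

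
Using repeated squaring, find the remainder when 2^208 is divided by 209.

36

2^1 ≡ 2 (mod 209)
2^2 ≡ 2^2 = 4 ≡ 4 (mod 209)
2^4 ≡ 4^2 = 16 ≡ 16 (mod 209)
2^8 ≡ 16^2 = 256 ≡ 47 (mod 209)
2^16 ≡ 47^2 = 2209 ≡ 119 (mod 209)
2^32 ≡ 119^2 = 14161 ≡ 158 (mod 209)
2^64 ≡ 158^2 = 24964 ≡ 93 (mod 209)
2^128 ≡ 93^2 = 8649 ≡ 80 (mod 209)
208 = 128 + 64 + 16 in binary powers of 2.
So 2^208 ≡ 80 · 93 · 119 ≡ 36 (mod 209).
Since 36 ≠ 1, base 2 is a Fermat witness: 209 is composite.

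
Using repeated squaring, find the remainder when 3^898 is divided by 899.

38

3^1 ≡ 3 (mod 899)
3^2 ≡ 3^2 = 9 ≡ 9 (mod 899)
3^4 ≡ 9^2 = 81 ≡ 81 (mod 899)
3^8 ≡ 81^2 = 6561 ≡ 268 (mod 899)
3^16 ≡ 268^2 = 71824 ≡ 803 (mod 899)
3^32 ≡ 803^2 = 644809 ≡ 226 (mod 899)
3^64 ≡ 226^2 = 51076 ≡ 732 (mod 899)
3^128 ≡ 732^2 = 535824 ≡ 20 (mod 899)
3^256 ≡ 20^2 = 400 ≡ 400 (mod 899)
3^512 ≡ 400^2 = 160000 ≡ 877 (mod 899)
898 = 512 + 256 + 128 + 2 in binary powers of 2.
So 3^898 ≡ 877 · 400 · 20 · 9 ≡ 38 (mod 899).
Since 38 ≠ 1, base 3 is a Fermat witness: 899 is composite.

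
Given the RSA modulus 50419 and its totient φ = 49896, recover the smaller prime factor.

φ(n) = (p−1)(q−1) = n − (p+q) + 1, so p + q = 50419 − 49896 + 1 = 524.
p and q are the roots of t² − 524t + 50419 = 0.
Discriminant: 524² − 4·50419 = 274576 − 201676 = 72900; √72900 = 270.
q = (524 − 270)/2 = 127, p = (524 + 270)/2 = 397.
Check: 127 · 397 = 50419.

127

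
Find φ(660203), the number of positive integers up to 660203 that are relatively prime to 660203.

636480

Factor: 660203 = 61 · 79 · 137.
φ(660203) = (61−1) · (79−1) · (137−1) = 60 · 78 · 136 = 636480.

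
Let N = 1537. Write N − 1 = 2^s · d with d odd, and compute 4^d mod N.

1537 − 1 = 1536 = 2^9 · 3, so d = 3.
4^1 ≡ 4 (mod 1537)
4^2 ≡ 4^2 = 16 ≡ 16 (mod 1537)
3 = 2 + 1 in binary powers of 2.
So 4^3 ≡ 16 · 4 ≡ 64 (mod 1537).
Squaring chain: 64 → 1022 → 861 → 487 → 471 → 513 → 342 → 152 → 49; never reaches −1, so base 4 is a Miller–Rabin witness that 1537 is composite.

64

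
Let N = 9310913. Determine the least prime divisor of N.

89

9310913 is odd.
Digit sum 26, not divisible by 3.
Ends in 3: not divisible by 5.
7: 9310913 = 7·1330130 + 3
11: 9310913 = 11·846446 + 7
13: 9310913 = 13·716224 + 1
17: 9310913 = 17·547700 + 13
19: 9310913 = 19·490048 + 1
23: 9310913 = 23·404822 + 7
29: 9310913 = 29·321065 + 28
31: 9310913 = 31·300352 + 1
37: 9310913 = 37·251646 + 11
41: 9310913 = 41·227095 + 18
43: 9310913 = 43·216532 + 37
47: 9310913 = 47·198104 + 25
53: 9310913 = 53·175677 + 32
59: 9310913 = 59·157812 + 5
61: 9310913 = 61·152637 + 56
67: 9310913 = 67·138968 + 57
71: 9310913 = 71·131139 + 44
73: 9310913 = 73·127546 + 55
79: 9310913 = 79·117859 + 52
83: 9310913 = 83·112179 + 56
89: 9310913 = 89·104617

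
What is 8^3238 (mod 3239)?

640

8^1 ≡ 8 (mod 3239)
8^2 ≡ 8^2 = 64 ≡ 64 (mod 3239)
8^4 ≡ 64^2 = 4096 ≡ 857 (mod 3239)
8^8 ≡ 857^2 = 734449 ≡ 2435 (mod 3239)
8^16 ≡ 2435^2 = 5929225 ≡ 1855 (mod 3239)
8^32 ≡ 1855^2 = 3441025 ≡ 1207 (mod 3239)
8^64 ≡ 1207^2 = 1456849 ≡ 2538 (mod 3239)
8^128 ≡ 2538^2 = 6441444 ≡ 2312 (mod 3239)
8^256 ≡ 2312^2 = 5345344 ≡ 994 (mod 3239)
8^512 ≡ 994^2 = 988036 ≡ 141 (mod 3239)
8^1024 ≡ 141^2 = 19881 ≡ 447 (mod 3239)
8^2048 ≡ 447^2 = 199809 ≡ 2230 (mod 3239)
3238 = 2048 + 1024 + 128 + 32 + 4 + 2 in binary powers of 2.
So 8^3238 ≡ 2230 · 447 · 2312 · 1207 · 857 · 64 ≡ 640 (mod 3239).
Since 640 ≠ 1, base 8 is a Fermat witness: 3239 is composite.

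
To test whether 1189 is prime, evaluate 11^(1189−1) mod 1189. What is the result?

1009

11^1 ≡ 11 (mod 1189)
11^2 ≡ 11^2 = 121 ≡ 121 (mod 1189)
11^4 ≡ 121^2 = 14641 ≡ 373 (mod 1189)
11^8 ≡ 373^2 = 139129 ≡ 16 (mod 1189)
11^16 ≡ 16^2 = 256 ≡ 256 (mod 1189)
11^32 ≡ 256^2 = 65536 ≡ 141 (mod 1189)
11^64 ≡ 141^2 = 19881 ≡ 857 (mod 1189)
11^128 ≡ 857^2 = 734449 ≡ 836 (mod 1189)
11^256 ≡ 836^2 = 698896 ≡ 953 (mod 1189)
11^512 ≡ 953^2 = 908209 ≡ 1002 (mod 1189)
11^1024 ≡ 1002^2 = 1004004 ≡ 488 (mod 1189)
1188 = 1024 + 128 + 32 + 4 in binary powers of 2.
So 11^1188 ≡ 488 · 836 · 141 · 373 ≡ 1009 (mod 1189).
Since 1009 ≠ 1, base 11 is a Fermat witness: 1189 is composite.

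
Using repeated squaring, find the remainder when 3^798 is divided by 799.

784

3^1 ≡ 3 (mod 799)
3^2 ≡ 3^2 = 9 ≡ 9 (mod 799)
3^4 ≡ 9^2 = 81 ≡ 81 (mod 799)
3^8 ≡ 81^2 = 6561 ≡ 169 (mod 799)
3^16 ≡ 169^2 = 28561 ≡ 596 (mod 799)
3^32 ≡ 596^2 = 355216 ≡ 460 (mod 799)
3^64 ≡ 460^2 = 211600 ≡ 664 (mod 799)
3^128 ≡ 664^2 = 440896 ≡ 647 (mod 799)
3^256 ≡ 647^2 = 418609 ≡ 732 (mod 799)
3^512 ≡ 732^2 = 535824 ≡ 494 (mod 799)
798 = 512 + 256 + 16 + 8 + 4 + 2 in binary powers of 2.
So 3^798 ≡ 494 · 732 · 596 · 169 · 81 · 9 ≡ 784 (mod 799).
Since 784 ≠ 1, base 3 is a Fermat witness: 799 is composite.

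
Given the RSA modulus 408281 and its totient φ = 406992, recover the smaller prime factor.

φ(n) = (p−1)(q−1) = n − (p+q) + 1, so p + q = 408281 − 406992 + 1 = 1290.
p and q are the roots of t² − 1290t + 408281 = 0.
Discriminant: 1290² − 4·408281 = 1664100 − 1633124 = 30976; √30976 = 176.
q = (1290 − 176)/2 = 557, p = (1290 + 176)/2 = 733.
Check: 557 · 733 = 408281.

557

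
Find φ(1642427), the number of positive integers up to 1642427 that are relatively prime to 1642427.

1598400

Factor: 1642427 = 73 · 149 · 151.
φ(1642427) = (73−1) · (149−1) · (151−1) = 72 · 148 · 150 = 1598400.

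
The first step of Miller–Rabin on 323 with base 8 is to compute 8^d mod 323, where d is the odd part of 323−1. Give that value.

297

323 − 1 = 322 = 2^1 · 161, so d = 161.
8^1 ≡ 8 (mod 323)
8^2 ≡ 8^2 = 64 ≡ 64 (mod 323)
8^4 ≡ 64^2 = 4096 ≡ 220 (mod 323)
8^8 ≡ 220^2 = 48400 ≡ 273 (mod 323)
8^16 ≡ 273^2 = 74529 ≡ 239 (mod 323)
8^32 ≡ 239^2 = 57121 ≡ 273 (mod 323)
8^64 ≡ 273^2 = 74529 ≡ 239 (mod 323)
8^128 ≡ 239^2 = 57121 ≡ 273 (mod 323)
161 = 128 + 32 + 1 in binary powers of 2.
So 8^161 ≡ 273 · 273 · 8 ≡ 297 (mod 323).
Squaring chain: 297; never reaches −1, so base 8 is a Miller–Rabin witness that 323 is composite.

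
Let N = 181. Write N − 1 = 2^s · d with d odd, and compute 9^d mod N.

181 − 1 = 180 = 2^2 · 45, so d = 45.
9^1 ≡ 9 (mod 181)
9^2 ≡ 9^2 = 81 ≡ 81 (mod 181)
9^4 ≡ 81^2 = 6561 ≡ 45 (mod 181)
9^8 ≡ 45^2 = 2025 ≡ 34 (mod 181)
9^16 ≡ 34^2 = 1156 ≡ 70 (mod 181)
9^32 ≡ 70^2 = 4900 ≡ 13 (mod 181)
45 = 32 + 8 + 4 + 1 in binary powers of 2.
So 9^45 ≡ 13 · 34 · 45 · 9 ≡ 1 (mod 181).
Since 9^d ≡ 1 (mod 181), base 9 does not prove 181 composite.

1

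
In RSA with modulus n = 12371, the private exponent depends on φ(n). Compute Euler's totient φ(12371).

12144

Factor: 12371 = 89 · 139.
φ(12371) = (89−1) · (139−1) = 88 · 138 = 12144.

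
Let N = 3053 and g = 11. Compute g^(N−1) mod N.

2968

11^1 ≡ 11 (mod 3053)
11^2 ≡ 11^2 = 121 ≡ 121 (mod 3053)
11^4 ≡ 121^2 = 14641 ≡ 2429 (mod 3053)
11^8 ≡ 2429^2 = 5900041 ≡ 1645 (mod 3053)
11^16 ≡ 1645^2 = 2706025 ≡ 1067 (mod 3053)
11^32 ≡ 1067^2 = 1138489 ≡ 2773 (mod 3053)
11^64 ≡ 2773^2 = 7689529 ≡ 2075 (mod 3053)
11^128 ≡ 2075^2 = 4305625 ≡ 895 (mod 3053)
11^256 ≡ 895^2 = 801025 ≡ 1139 (mod 3053)
11^512 ≡ 1139^2 = 1297321 ≡ 2849 (mod 3053)
11^1024 ≡ 2849^2 = 8116801 ≡ 1927 (mod 3053)
11^2048 ≡ 1927^2 = 3713329 ≡ 881 (mod 3053)
3052 = 2048 + 512 + 256 + 128 + 64 + 32 + 8 + 4 in binary powers of 2.
So 11^3052 ≡ 881 · 2849 · 1139 · 895 · 2075 · 2773 · 1645 · 2429 ≡ 2968 (mod 3053).
Since 2968 ≠ 1, base 11 is a Fermat witness: 3053 is composite.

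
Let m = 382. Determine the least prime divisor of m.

2

382 is even: 2 divides it.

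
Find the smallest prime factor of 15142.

15142 is even: 2 divides it.

2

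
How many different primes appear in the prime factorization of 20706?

20706 = 2 · 10353
10353 = 3 · 3451
3451 = 7 · 493
493 = 17 · 29
20706 = 2 · 3 · 7 · 17 · 29, which has 5 distinct prime factors.

5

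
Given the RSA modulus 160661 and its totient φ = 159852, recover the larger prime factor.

463

φ(n) = (p−1)(q−1) = n − (p+q) + 1, so p + q = 160661 − 159852 + 1 = 810.
p and q are the roots of t² − 810t + 160661 = 0.
Discriminant: 810² − 4·160661 = 656100 − 642644 = 13456; √13456 = 116.
q = (810 − 116)/2 = 347, p = (810 + 116)/2 = 463.
Check: 347 · 463 = 160661.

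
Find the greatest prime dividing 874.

874 = 2 · 437
437 = 19 · 23
23 is prime.
So 874 = 2 · 19 · 23; the largest prime factor is 23.

23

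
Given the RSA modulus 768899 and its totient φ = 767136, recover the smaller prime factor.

787

φ(n) = (p−1)(q−1) = n − (p+q) + 1, so p + q = 768899 − 767136 + 1 = 1764.
p and q are the roots of t² − 1764t + 768899 = 0.
Discriminant: 1764² − 4·768899 = 3111696 − 3075596 = 36100; √36100 = 190.
q = (1764 − 190)/2 = 787, p = (1764 + 190)/2 = 977.
Check: 787 · 977 = 768899.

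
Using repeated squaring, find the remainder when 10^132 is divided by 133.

10^1 ≡ 10 (mod 133)
10^2 ≡ 10^2 = 100 ≡ 100 (mod 133)
10^4 ≡ 100^2 = 10000 ≡ 25 (mod 133)
10^8 ≡ 25^2 = 625 ≡ 93 (mod 133)
10^16 ≡ 93^2 = 8649 ≡ 4 (mod 133)
10^32 ≡ 4^2 = 16 ≡ 16 (mod 133)
10^64 ≡ 16^2 = 256 ≡ 123 (mod 133)
10^128 ≡ 123^2 = 15129 ≡ 100 (mod 133)
132 = 128 + 4 in binary powers of 2.
So 10^132 ≡ 100 · 25 ≡ 106 (mod 133).
Since 106 ≠ 1, base 10 is a Fermat witness: 133 is composite.

106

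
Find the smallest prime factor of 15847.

15847 is odd.
Digit sum 25, not divisible by 3.
Ends in 7: not divisible by 5.
7: 15847 = 7·2263 + 6
11: 15847 = 11·1440 + 7
13: 15847 = 13·1219

13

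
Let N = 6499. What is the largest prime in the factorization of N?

97

6499 = 67 · 97
97 is prime.
So 6499 = 67 · 97; the largest prime factor is 97.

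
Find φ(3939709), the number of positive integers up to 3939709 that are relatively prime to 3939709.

3864576

Factor: 3939709 = 137 · 149 · 193.
φ(3939709) = (137−1) · (149−1) · (193−1) = 136 · 148 · 192 = 3864576.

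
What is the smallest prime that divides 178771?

19

178771 is odd.
Digit sum 31, not divisible by 3.
Ends in 1: not divisible by 5.
7: 178771 = 7·25538 + 5
11: 178771 = 11·16251 + 10
13: 178771 = 13·13751 + 8
17: 178771 = 17·10515 + 16
19: 178771 = 19·9409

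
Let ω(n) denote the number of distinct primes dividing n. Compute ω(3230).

4

3230 = 2 · 1615
1615 = 5 · 323
323 = 17 · 19
3230 = 2 · 5 · 17 · 19, which has 4 distinct prime factors.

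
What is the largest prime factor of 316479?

83

316479 = 3 · 105493
105493 = 31 · 3403
3403 = 41 · 83
83 is prime.
So 316479 = 3 · 31 · 41 · 83; the largest prime factor is 83.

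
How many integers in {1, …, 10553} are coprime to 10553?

10320

Factor: 10553 = 61 · 173.
φ(10553) = (61−1) · (173−1) = 60 · 172 = 10320.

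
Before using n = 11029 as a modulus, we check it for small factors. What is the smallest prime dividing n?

41

11029 is odd.
Digit sum 13, not divisible by 3.
Ends in 9: not divisible by 5.
7: 11029 = 7·1575 + 4
11: 11029 = 11·1002 + 7
13: 11029 = 13·848 + 5
17: 11029 = 17·648 + 13
19: 11029 = 19·580 + 9
23: 11029 = 23·479 + 12
29: 11029 = 29·380 + 9
31: 11029 = 31·355 + 24
37: 11029 = 37·298 + 3
41: 11029 = 41·269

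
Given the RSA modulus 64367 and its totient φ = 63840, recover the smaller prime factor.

191

φ(n) = (p−1)(q−1) = n − (p+q) + 1, so p + q = 64367 − 63840 + 1 = 528.
p and q are the roots of t² − 528t + 64367 = 0.
Discriminant: 528² − 4·64367 = 278784 − 257468 = 21316; √21316 = 146.
q = (528 − 146)/2 = 191, p = (528 + 146)/2 = 337.
Check: 191 · 337 = 64367.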